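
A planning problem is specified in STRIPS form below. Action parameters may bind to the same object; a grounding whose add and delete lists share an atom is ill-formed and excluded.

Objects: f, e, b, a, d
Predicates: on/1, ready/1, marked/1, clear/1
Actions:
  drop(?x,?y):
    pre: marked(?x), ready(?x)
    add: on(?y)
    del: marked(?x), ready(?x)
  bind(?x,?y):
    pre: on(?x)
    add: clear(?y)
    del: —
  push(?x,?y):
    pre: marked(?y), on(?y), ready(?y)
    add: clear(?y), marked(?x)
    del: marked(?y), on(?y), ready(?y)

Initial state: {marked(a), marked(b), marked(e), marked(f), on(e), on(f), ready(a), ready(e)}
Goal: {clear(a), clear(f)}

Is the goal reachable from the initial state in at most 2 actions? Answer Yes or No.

Yes

1. bind(f,f)  →  {clear(f), marked(a), marked(b), marked(e), marked(f), on(e), on(f), ready(a), ready(e)}
2. bind(f,a)  →  {clear(a), clear(f), marked(a), marked(b), marked(e), marked(f), on(e), on(f), ready(a), ready(e)}
optimal plan length = 2; 2 ≤ 2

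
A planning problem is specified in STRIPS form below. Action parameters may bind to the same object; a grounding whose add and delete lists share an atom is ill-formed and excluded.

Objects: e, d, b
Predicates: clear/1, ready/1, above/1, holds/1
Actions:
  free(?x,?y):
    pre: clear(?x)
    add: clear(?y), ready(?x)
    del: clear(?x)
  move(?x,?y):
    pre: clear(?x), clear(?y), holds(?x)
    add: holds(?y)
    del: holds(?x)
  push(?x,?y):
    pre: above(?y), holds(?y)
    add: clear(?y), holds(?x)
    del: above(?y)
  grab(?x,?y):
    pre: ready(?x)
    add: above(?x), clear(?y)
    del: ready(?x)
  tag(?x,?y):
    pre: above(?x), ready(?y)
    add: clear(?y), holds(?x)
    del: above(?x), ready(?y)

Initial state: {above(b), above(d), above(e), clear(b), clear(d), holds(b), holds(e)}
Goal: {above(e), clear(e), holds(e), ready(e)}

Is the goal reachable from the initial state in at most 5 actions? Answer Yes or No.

1. free(d,e)  →  {above(b), above(d), above(e), clear(b), clear(e), holds(b), holds(e), ready(d)}
2. free(e,d)  →  {above(b), above(d), above(e), clear(b), clear(d), holds(b), holds(e), ready(d), ready(e)}
3. free(d,e)  →  {above(b), above(d), above(e), clear(b), clear(e), holds(b), holds(e), ready(d), ready(e)}
optimal plan length = 3; 3 ≤ 5

Yes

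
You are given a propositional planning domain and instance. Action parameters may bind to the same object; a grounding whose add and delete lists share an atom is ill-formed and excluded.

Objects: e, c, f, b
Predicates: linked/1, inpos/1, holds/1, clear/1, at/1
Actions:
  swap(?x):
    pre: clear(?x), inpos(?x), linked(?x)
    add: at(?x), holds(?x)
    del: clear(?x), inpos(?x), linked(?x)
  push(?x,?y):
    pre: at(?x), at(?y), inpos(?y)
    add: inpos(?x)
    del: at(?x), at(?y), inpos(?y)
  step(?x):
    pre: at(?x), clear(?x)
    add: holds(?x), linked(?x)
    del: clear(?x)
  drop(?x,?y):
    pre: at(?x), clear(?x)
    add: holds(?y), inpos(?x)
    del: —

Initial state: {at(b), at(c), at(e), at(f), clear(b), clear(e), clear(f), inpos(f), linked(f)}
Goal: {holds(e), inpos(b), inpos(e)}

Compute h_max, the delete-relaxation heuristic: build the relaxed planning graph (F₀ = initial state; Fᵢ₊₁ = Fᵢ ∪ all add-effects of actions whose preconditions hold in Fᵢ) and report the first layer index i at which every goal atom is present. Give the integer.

F0 = init (9 atoms)
F1 = F0 ∪ {holds(b), holds(c), holds(e), holds(f), inpos(b), inpos(c), inpos(e), linked(b), linked(e)}  (18 atoms)
goal ⊆ F1  ⇒  h_max = 1

1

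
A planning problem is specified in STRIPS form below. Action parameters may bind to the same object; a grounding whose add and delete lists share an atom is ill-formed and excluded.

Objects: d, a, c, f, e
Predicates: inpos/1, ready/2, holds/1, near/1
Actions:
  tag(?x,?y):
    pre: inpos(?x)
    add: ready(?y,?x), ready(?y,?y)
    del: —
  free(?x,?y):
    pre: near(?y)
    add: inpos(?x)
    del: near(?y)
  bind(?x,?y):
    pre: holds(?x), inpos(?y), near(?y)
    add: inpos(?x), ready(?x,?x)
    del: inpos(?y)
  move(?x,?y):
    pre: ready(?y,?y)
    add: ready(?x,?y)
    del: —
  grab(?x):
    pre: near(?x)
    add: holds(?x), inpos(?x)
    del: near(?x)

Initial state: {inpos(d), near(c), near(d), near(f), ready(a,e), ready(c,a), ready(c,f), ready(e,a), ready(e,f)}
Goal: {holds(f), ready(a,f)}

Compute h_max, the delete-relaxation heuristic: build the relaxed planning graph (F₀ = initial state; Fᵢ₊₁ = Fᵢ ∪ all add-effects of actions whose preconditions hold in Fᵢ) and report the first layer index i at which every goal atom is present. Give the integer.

F0 = init (9 atoms)
F1 = F0 ∪ {holds(c), holds(d), holds(f), inpos(a), inpos(c), inpos(e), inpos(f), ready(a,a), ready(a,d), ready(c,c), ready(c,d), ready(d,d), ready(e,d), ready(e,e), ready(f,d), ready(f,f)}  (25 atoms)
F2 = F1 ∪ {ready(a,c), ready(a,f), ready(c,e), ready(d,a), ready(d,c), ready(d,e), ready(d,f), ready(e,c), ready(f,a), ready(f,c), ready(f,e)}  (36 atoms)
goal ⊆ F2  ⇒  h_max = 2

2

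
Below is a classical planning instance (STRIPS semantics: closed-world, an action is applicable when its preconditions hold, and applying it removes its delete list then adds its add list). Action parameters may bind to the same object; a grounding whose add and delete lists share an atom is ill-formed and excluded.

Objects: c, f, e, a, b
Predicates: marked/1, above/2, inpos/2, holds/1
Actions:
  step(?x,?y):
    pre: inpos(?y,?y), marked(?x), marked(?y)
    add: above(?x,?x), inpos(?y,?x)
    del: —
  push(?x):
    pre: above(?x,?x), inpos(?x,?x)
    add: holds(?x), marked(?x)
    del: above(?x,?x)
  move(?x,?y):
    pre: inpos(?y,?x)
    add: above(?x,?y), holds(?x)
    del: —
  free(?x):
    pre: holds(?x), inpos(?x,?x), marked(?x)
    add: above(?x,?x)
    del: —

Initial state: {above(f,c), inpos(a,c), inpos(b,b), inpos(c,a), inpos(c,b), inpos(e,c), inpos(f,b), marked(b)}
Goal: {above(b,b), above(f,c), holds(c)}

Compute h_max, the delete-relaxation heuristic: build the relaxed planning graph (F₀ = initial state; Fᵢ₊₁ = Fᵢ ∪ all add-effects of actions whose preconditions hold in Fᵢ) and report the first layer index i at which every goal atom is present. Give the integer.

1

F0 = init (8 atoms)
F1 = F0 ∪ {above(a,c), above(b,b), above(b,c), above(b,f), above(c,a), above(c,e), holds(a), holds(b), holds(c)}  (17 atoms)
goal ⊆ F1  ⇒  h_max = 1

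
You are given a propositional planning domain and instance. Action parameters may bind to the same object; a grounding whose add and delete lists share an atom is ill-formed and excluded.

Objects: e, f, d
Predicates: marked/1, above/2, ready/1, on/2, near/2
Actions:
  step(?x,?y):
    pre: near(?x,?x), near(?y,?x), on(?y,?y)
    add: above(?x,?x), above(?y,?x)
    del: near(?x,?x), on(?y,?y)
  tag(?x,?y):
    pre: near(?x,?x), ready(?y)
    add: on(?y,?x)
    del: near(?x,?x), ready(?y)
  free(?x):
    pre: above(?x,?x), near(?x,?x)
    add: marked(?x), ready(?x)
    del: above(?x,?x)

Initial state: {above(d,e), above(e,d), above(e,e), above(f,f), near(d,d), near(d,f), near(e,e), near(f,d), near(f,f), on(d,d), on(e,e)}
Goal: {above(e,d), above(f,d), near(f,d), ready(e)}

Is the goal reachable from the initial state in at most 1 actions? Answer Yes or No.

No

1. free(e)  →  {above(d,e), above(e,d), above(f,f), marked(e), near(d,d), near(d,f), near(e,e), near(f,d), near(f,f), on(d,d), on(e,e), ready(e)}
2. free(f)  →  {above(d,e), above(e,d), marked(e), marked(f), near(d,d), near(d,f), near(e,e), near(f,d), near(f,f), on(d,d), on(e,e), ready(e), ready(f)}
3. tag(f,f)  →  {above(d,e), above(e,d), marked(e), marked(f), near(d,d), near(d,f), near(e,e), near(f,d), on(d,d), on(e,e), on(f,f), ready(e)}
4. step(d,f)  →  {above(d,d), above(d,e), above(e,d), above(f,d), marked(e), marked(f), near(d,f), near(e,e), near(f,d), on(d,d), on(e,e), ready(e)}
optimal plan length = 4; 4 > 1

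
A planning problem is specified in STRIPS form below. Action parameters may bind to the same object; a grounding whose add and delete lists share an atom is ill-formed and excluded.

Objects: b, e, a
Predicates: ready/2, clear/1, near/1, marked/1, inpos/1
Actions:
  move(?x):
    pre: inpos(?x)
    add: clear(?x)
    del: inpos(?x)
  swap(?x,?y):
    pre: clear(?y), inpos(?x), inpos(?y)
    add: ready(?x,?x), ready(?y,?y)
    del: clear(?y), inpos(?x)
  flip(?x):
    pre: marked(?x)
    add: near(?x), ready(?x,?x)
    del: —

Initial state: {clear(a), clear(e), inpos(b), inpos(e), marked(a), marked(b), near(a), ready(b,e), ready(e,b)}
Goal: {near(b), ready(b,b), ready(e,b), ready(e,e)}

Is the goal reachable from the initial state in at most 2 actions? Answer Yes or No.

Yes

1. swap(b,e)  →  {clear(a), inpos(e), marked(a), marked(b), near(a), ready(b,b), ready(b,e), ready(e,b), ready(e,e)}
2. flip(b)  →  {clear(a), inpos(e), marked(a), marked(b), near(a), near(b), ready(b,b), ready(b,e), ready(e,b), ready(e,e)}
optimal plan length = 2; 2 ≤ 2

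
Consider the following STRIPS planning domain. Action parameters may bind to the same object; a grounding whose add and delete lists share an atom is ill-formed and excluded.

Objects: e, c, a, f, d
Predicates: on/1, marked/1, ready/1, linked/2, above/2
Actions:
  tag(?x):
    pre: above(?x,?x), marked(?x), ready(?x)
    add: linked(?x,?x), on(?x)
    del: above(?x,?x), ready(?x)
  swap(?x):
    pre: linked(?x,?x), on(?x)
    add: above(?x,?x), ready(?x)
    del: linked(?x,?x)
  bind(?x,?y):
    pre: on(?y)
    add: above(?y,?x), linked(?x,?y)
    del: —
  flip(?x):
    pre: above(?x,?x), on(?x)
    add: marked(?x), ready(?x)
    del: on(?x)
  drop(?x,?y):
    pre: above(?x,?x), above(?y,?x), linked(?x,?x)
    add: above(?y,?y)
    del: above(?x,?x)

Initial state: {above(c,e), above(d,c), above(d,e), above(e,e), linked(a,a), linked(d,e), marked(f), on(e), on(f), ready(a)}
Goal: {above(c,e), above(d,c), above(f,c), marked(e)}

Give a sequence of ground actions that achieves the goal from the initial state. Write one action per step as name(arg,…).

bind(c,f); flip(e)

1. bind(c,f)  →  {above(c,e), above(d,c), above(d,e), above(e,e), above(f,c), linked(a,a), linked(c,f), linked(d,e), marked(f), on(e), on(f), ready(a)}
2. flip(e)  →  {above(c,e), above(d,c), above(d,e), above(e,e), above(f,c), linked(a,a), linked(c,f), linked(d,e), marked(e), marked(f), on(f), ready(a), ready(e)}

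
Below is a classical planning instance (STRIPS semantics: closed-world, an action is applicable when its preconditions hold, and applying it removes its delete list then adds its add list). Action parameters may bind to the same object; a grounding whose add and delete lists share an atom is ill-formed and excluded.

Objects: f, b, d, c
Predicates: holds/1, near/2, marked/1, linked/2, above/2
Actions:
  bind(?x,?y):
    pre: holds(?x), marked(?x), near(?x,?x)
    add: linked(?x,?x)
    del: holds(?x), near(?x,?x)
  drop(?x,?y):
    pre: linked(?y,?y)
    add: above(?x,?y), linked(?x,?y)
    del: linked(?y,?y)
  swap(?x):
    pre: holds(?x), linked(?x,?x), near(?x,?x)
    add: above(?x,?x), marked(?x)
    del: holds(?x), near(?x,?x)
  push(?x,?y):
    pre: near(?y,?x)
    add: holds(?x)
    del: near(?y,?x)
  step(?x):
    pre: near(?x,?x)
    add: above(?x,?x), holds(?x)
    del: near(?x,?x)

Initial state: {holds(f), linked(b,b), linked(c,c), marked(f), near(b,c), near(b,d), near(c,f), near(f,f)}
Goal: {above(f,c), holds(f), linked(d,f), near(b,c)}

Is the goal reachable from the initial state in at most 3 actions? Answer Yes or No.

1. bind(f,f)  →  {linked(b,b), linked(c,c), linked(f,f), marked(f), near(b,c), near(b,d), near(c,f)}
2. drop(f,c)  →  {above(f,c), linked(b,b), linked(f,c), linked(f,f), marked(f), near(b,c), near(b,d), near(c,f)}
3. drop(d,f)  →  {above(d,f), above(f,c), linked(b,b), linked(d,f), linked(f,c), marked(f), near(b,c), near(b,d), near(c,f)}
4. push(f,c)  →  {above(d,f), above(f,c), holds(f), linked(b,b), linked(d,f), linked(f,c), marked(f), near(b,c), near(b,d)}
optimal plan length = 4; 4 > 3

No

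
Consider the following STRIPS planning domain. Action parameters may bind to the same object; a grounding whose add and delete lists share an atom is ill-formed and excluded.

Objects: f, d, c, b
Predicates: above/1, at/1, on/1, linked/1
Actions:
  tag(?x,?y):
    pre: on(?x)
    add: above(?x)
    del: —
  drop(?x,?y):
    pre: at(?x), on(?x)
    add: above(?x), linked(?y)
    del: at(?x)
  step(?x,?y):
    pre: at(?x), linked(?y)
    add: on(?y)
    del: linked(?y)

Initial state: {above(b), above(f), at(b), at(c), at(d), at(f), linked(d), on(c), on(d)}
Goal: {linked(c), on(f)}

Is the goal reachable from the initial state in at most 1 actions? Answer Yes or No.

1. drop(d,f)  →  {above(b), above(d), above(f), at(b), at(c), at(f), linked(d), linked(f), on(c), on(d)}
2. drop(c,c)  →  {above(b), above(c), above(d), above(f), at(b), at(f), linked(c), linked(d), linked(f), on(c), on(d)}
3. step(f,f)  →  {above(b), above(c), above(d), above(f), at(b), at(f), linked(c), linked(d), on(c), on(d), on(f)}
optimal plan length = 3; 3 > 1

No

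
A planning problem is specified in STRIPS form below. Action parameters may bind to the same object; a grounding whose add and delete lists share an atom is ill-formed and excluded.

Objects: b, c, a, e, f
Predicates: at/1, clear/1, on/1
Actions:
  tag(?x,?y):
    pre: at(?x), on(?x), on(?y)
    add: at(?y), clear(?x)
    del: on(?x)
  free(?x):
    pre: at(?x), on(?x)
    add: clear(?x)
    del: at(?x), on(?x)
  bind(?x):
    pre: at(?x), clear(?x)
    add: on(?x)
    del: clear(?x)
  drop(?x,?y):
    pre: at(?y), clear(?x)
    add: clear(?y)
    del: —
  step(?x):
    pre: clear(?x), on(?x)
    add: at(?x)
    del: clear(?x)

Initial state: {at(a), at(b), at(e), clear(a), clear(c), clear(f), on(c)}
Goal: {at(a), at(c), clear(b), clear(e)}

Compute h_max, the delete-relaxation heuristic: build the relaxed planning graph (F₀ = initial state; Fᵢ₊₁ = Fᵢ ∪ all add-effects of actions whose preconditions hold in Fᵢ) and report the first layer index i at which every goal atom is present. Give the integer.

F0 = init (7 atoms)
F1 = F0 ∪ {at(c), clear(b), clear(e), on(a)}  (11 atoms)
goal ⊆ F1  ⇒  h_max = 1

1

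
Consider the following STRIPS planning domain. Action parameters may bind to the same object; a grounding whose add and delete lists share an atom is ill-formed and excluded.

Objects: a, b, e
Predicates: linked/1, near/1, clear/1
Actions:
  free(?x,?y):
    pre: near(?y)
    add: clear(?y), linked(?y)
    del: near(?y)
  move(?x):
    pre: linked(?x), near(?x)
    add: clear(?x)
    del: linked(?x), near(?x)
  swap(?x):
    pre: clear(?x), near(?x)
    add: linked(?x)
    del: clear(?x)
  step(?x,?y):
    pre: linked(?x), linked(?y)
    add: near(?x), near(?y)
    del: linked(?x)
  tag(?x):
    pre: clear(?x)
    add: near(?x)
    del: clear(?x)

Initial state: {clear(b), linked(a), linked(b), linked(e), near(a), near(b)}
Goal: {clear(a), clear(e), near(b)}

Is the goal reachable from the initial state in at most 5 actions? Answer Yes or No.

1. free(a,a)  →  {clear(a), clear(b), linked(a), linked(b), linked(e), near(b)}
2. step(a,e)  →  {clear(a), clear(b), linked(b), linked(e), near(a), near(b), near(e)}
3. free(a,e)  →  {clear(a), clear(b), clear(e), linked(b), linked(e), near(a), near(b)}
optimal plan length = 3; 3 ≤ 5

Yes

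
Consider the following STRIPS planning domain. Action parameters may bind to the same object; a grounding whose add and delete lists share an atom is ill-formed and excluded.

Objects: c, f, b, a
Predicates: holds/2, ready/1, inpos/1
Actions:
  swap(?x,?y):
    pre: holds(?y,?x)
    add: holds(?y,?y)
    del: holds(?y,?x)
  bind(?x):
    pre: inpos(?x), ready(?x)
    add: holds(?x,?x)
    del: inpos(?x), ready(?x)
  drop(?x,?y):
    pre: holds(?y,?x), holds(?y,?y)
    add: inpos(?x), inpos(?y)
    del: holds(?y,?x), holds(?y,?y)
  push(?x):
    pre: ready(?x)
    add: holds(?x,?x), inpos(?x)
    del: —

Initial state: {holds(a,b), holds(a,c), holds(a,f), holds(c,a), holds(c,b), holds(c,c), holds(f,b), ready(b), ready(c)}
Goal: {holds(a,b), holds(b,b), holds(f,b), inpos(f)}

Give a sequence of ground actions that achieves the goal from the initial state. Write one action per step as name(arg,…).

swap(c,a); drop(f,a); push(b)

1. swap(c,a)  →  {holds(a,a), holds(a,b), holds(a,f), holds(c,a), holds(c,b), holds(c,c), holds(f,b), ready(b), ready(c)}
2. drop(f,a)  →  {holds(a,b), holds(c,a), holds(c,b), holds(c,c), holds(f,b), inpos(a), inpos(f), ready(b), ready(c)}
3. push(b)  →  {holds(a,b), holds(b,b), holds(c,a), holds(c,b), holds(c,c), holds(f,b), inpos(a), inpos(b), inpos(f), ready(b), ready(c)}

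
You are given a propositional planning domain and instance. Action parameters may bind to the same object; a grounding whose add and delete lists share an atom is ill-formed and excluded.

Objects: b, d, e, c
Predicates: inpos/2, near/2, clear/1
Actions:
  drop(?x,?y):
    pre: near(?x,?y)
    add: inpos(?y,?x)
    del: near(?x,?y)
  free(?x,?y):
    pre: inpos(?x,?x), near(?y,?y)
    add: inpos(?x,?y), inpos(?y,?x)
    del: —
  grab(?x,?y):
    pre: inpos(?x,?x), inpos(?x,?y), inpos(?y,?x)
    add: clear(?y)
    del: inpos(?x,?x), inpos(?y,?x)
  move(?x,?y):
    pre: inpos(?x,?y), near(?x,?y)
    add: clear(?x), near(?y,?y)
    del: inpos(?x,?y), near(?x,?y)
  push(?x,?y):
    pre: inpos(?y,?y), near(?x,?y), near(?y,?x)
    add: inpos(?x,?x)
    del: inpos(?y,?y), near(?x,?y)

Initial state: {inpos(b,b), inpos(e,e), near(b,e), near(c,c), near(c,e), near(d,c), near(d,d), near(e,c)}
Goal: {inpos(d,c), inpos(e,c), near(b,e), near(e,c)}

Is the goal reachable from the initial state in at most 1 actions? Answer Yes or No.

1. drop(d,d)  →  {inpos(b,b), inpos(d,d), inpos(e,e), near(b,e), near(c,c), near(c,e), near(d,c), near(e,c)}
2. drop(c,e)  →  {inpos(b,b), inpos(d,d), inpos(e,c), inpos(e,e), near(b,e), near(c,c), near(d,c), near(e,c)}
3. free(d,c)  →  {inpos(b,b), inpos(c,d), inpos(d,c), inpos(d,d), inpos(e,c), inpos(e,e), near(b,e), near(c,c), near(d,c), near(e,c)}
optimal plan length = 3; 3 > 1

No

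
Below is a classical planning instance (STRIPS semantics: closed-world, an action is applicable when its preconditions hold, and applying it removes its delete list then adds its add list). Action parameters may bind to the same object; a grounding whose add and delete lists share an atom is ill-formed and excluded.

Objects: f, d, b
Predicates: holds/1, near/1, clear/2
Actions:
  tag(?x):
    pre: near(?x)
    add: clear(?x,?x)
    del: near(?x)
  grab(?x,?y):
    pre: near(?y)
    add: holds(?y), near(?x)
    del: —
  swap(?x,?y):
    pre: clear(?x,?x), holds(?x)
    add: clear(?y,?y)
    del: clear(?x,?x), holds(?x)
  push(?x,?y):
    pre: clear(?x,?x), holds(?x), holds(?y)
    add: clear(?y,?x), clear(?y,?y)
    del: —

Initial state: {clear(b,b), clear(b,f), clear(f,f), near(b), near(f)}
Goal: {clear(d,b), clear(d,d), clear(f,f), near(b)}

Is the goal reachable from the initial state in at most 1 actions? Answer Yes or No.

1. grab(d,b)  →  {clear(b,b), clear(b,f), clear(f,f), holds(b), near(b), near(d), near(f)}
2. grab(f,d)  →  {clear(b,b), clear(b,f), clear(f,f), holds(b), holds(d), near(b), near(d), near(f)}
3. push(b,d)  →  {clear(b,b), clear(b,f), clear(d,b), clear(d,d), clear(f,f), holds(b), holds(d), near(b), near(d), near(f)}
optimal plan length = 3; 3 > 1

No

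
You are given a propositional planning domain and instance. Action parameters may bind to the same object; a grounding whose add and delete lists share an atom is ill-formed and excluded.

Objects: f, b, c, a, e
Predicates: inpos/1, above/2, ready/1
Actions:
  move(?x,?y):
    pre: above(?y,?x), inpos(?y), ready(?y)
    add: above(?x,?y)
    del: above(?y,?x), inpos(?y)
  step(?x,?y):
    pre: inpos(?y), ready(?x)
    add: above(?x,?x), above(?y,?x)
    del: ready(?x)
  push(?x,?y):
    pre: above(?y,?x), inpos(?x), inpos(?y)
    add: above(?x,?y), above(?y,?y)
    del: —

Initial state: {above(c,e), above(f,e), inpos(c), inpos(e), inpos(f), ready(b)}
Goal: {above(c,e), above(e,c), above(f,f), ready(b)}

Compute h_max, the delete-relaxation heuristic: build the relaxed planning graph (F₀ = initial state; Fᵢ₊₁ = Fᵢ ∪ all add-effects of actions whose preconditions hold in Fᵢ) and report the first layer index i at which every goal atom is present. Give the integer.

F0 = init (6 atoms)
F1 = F0 ∪ {above(b,b), above(c,b), above(c,c), above(e,b), above(e,c), above(e,f), above(f,b), above(f,f)}  (14 atoms)
goal ⊆ F1  ⇒  h_max = 1

1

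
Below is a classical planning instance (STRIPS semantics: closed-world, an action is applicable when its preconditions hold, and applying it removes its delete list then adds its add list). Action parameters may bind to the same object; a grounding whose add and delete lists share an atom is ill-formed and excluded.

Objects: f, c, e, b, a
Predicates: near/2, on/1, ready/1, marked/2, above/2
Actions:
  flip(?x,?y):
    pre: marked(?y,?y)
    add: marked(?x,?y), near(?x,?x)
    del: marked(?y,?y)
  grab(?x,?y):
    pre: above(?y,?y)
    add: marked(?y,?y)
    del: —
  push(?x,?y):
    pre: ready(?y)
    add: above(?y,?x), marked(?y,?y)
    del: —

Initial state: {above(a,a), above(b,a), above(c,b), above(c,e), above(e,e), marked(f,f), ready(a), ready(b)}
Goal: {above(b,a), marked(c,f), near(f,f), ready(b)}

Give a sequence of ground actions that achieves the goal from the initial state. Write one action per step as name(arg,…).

flip(c,f); grab(f,e); flip(f,e)

1. flip(c,f)  →  {above(a,a), above(b,a), above(c,b), above(c,e), above(e,e), marked(c,f), near(c,c), ready(a), ready(b)}
2. grab(f,e)  →  {above(a,a), above(b,a), above(c,b), above(c,e), above(e,e), marked(c,f), marked(e,e), near(c,c), ready(a), ready(b)}
3. flip(f,e)  →  {above(a,a), above(b,a), above(c,b), above(c,e), above(e,e), marked(c,f), marked(f,e), near(c,c), near(f,f), ready(a), ready(b)}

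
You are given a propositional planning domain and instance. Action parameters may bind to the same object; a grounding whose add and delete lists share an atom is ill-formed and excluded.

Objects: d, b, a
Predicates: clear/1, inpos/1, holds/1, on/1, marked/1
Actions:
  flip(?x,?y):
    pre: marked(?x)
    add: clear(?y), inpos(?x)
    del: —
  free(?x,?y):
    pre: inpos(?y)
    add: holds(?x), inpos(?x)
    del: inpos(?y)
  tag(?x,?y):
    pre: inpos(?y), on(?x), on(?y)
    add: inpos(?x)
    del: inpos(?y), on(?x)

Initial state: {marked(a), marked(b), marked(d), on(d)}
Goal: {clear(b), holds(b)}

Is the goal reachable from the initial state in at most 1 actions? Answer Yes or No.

No

1. flip(d,b)  →  {clear(b), inpos(d), marked(a), marked(b), marked(d), on(d)}
2. free(b,d)  →  {clear(b), holds(b), inpos(b), marked(a), marked(b), marked(d), on(d)}
optimal plan length = 2; 2 > 1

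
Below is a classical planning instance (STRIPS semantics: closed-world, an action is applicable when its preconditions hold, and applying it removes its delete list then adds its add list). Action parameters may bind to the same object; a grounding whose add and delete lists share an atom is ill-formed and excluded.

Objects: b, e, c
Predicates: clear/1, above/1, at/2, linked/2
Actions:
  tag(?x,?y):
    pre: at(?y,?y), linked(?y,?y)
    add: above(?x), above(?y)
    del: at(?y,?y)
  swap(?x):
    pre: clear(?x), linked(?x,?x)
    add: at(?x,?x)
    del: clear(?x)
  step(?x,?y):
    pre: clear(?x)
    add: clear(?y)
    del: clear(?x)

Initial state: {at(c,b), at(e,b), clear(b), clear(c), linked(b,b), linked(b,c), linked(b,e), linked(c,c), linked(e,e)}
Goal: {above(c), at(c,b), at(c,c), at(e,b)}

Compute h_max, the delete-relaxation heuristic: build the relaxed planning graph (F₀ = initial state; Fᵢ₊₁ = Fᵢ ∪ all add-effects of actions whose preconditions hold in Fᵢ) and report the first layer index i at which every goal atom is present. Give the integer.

2

F0 = init (9 atoms)
F1 = F0 ∪ {at(b,b), at(c,c), clear(e)}  (12 atoms)
F2 = F1 ∪ {above(b), above(c), above(e), at(e,e)}  (16 atoms)
goal ⊆ F2  ⇒  h_max = 2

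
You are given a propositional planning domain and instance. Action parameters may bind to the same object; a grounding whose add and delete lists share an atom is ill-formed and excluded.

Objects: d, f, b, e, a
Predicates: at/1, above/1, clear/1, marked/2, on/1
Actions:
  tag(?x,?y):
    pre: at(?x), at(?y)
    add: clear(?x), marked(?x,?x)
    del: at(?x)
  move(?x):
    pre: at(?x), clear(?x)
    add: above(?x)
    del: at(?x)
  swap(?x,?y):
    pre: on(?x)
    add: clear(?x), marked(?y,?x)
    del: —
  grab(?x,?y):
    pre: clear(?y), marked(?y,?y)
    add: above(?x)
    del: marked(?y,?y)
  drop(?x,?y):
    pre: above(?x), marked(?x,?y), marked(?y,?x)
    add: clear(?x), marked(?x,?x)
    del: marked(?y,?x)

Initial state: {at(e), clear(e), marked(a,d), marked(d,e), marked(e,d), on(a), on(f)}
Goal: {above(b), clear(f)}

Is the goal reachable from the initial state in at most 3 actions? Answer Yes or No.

1. swap(f,f)  →  {at(e), clear(e), clear(f), marked(a,d), marked(d,e), marked(e,d), marked(f,f), on(a), on(f)}
2. grab(b,f)  →  {above(b), at(e), clear(e), clear(f), marked(a,d), marked(d,e), marked(e,d), on(a), on(f)}
optimal plan length = 2; 2 ≤ 3

Yes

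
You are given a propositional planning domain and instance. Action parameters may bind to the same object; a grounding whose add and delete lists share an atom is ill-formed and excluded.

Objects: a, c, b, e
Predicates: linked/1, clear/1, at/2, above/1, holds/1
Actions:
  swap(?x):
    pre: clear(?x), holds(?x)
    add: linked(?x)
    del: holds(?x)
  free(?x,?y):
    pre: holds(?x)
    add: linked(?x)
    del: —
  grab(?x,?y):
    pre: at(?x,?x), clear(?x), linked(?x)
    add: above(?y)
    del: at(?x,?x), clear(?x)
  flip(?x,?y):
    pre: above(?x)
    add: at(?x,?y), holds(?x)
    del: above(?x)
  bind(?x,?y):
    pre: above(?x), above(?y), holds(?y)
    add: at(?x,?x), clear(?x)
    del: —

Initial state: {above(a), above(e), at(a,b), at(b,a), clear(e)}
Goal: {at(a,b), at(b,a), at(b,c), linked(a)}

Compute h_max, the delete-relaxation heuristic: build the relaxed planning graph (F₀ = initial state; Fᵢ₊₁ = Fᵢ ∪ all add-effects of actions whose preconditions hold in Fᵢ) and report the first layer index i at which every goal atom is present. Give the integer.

4

F0 = init (5 atoms)
F1 = F0 ∪ {at(a,a), at(a,c), at(a,e), at(e,a), at(e,b), at(e,c), at(e,e), holds(a), holds(e)}  (14 atoms)
F2 = F1 ∪ {clear(a), linked(a), linked(e)}  (17 atoms)
F3 = F2 ∪ {above(b), above(c)}  (19 atoms)
F4 = F3 ∪ {at(b,b), at(b,c), at(b,e), at(c,a), at(c,b), at(c,c), at(c,e), clear(b), clear(c), holds(b), holds(c)}  (30 atoms)
goal ⊆ F4  ⇒  h_max = 4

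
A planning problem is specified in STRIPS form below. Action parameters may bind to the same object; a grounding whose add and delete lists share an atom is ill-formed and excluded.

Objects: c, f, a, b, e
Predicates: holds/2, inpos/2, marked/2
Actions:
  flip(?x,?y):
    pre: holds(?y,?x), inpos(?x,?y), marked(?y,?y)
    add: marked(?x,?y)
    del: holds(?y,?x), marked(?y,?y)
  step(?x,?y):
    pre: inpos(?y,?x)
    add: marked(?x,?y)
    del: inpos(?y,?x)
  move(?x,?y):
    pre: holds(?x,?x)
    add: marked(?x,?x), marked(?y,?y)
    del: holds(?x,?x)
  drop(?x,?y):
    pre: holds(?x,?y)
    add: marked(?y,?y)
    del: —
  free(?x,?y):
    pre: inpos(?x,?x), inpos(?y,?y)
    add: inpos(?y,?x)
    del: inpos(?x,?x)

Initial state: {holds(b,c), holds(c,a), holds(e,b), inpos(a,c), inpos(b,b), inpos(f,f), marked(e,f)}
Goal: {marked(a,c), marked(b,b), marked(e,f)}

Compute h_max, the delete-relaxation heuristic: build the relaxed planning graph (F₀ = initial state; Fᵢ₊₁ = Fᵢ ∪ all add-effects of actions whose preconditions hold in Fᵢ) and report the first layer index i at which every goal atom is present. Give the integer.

F0 = init (7 atoms)
F1 = F0 ∪ {inpos(b,f), inpos(f,b), marked(a,a), marked(b,b), marked(c,a), marked(c,c), marked(f,f)}  (14 atoms)
F2 = F1 ∪ {marked(a,c), marked(b,f), marked(f,b)}  (17 atoms)
goal ⊆ F2  ⇒  h_max = 2

2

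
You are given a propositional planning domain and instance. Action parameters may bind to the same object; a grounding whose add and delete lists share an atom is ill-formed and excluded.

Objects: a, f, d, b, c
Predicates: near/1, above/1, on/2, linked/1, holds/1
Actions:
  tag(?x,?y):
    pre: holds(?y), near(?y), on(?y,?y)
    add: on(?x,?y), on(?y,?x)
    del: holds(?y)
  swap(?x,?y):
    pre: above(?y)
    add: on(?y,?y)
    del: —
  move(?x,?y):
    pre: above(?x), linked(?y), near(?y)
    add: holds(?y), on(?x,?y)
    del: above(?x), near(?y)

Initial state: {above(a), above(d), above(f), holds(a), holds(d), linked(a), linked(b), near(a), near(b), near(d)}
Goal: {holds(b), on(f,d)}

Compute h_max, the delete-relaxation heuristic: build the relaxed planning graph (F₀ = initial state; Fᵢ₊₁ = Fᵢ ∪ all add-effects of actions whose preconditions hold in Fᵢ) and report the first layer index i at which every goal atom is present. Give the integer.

2

F0 = init (10 atoms)
F1 = F0 ∪ {holds(b), on(a,a), on(a,b), on(d,a), on(d,b), on(d,d), on(f,a), on(f,b), on(f,f)}  (19 atoms)
F2 = F1 ∪ {on(a,c), on(a,d), on(a,f), on(b,a), on(b,d), on(c,a), on(c,d), on(d,c), on(d,f), on(f,d)}  (29 atoms)
goal ⊆ F2  ⇒  h_max = 2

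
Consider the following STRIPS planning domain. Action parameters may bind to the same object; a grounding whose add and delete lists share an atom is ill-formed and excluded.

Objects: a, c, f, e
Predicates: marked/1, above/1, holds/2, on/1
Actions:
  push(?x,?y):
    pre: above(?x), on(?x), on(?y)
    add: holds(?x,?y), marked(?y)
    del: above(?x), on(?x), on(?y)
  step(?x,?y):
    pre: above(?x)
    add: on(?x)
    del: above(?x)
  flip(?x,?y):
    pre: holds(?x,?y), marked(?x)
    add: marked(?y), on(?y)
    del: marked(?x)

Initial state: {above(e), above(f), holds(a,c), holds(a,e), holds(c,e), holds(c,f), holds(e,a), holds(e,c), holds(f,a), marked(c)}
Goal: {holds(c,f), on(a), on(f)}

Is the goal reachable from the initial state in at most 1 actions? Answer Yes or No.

No

1. flip(c,f)  →  {above(e), above(f), holds(a,c), holds(a,e), holds(c,e), holds(c,f), holds(e,a), holds(e,c), holds(f,a), marked(f), on(f)}
2. flip(f,a)  →  {above(e), above(f), holds(a,c), holds(a,e), holds(c,e), holds(c,f), holds(e,a), holds(e,c), holds(f,a), marked(a), on(a), on(f)}
optimal plan length = 2; 2 > 1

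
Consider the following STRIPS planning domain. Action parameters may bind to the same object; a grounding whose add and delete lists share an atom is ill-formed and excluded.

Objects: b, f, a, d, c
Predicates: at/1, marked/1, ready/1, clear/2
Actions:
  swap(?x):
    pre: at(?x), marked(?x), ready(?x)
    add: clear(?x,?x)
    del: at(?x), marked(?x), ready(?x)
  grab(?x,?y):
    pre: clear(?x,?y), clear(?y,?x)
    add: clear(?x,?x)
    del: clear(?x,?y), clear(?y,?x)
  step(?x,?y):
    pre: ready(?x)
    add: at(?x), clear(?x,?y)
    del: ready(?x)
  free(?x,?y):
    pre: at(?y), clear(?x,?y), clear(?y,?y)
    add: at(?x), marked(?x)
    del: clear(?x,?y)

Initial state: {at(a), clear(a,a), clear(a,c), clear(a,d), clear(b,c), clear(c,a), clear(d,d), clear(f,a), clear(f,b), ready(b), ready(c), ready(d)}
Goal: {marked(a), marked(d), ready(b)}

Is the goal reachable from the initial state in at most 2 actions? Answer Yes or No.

No

1. step(d,b)  →  {at(a), at(d), clear(a,a), clear(a,c), clear(a,d), clear(b,c), clear(c,a), clear(d,b), clear(d,d), clear(f,a), clear(f,b), ready(b), ready(c)}
2. free(a,a)  →  {at(a), at(d), clear(a,c), clear(a,d), clear(b,c), clear(c,a), clear(d,b), clear(d,d), clear(f,a), clear(f,b), marked(a), ready(b), ready(c)}
3. free(d,d)  →  {at(a), at(d), clear(a,c), clear(a,d), clear(b,c), clear(c,a), clear(d,b), clear(f,a), clear(f,b), marked(a), marked(d), ready(b), ready(c)}
optimal plan length = 3; 3 > 2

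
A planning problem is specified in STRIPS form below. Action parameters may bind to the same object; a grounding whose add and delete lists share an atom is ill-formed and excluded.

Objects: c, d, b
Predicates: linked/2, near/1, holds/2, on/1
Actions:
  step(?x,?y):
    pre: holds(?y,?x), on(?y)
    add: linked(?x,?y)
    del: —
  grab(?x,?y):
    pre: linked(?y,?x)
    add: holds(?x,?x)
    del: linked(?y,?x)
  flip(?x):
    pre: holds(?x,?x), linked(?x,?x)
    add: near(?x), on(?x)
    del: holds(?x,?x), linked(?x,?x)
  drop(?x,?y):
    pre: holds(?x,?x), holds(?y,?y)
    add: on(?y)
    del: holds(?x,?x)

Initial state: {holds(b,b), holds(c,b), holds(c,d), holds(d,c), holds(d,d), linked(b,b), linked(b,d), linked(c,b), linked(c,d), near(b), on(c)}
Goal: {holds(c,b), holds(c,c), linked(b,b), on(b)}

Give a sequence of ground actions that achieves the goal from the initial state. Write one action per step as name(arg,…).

step(d,c); grab(c,d); drop(d,b)

1. step(d,c)  →  {holds(b,b), holds(c,b), holds(c,d), holds(d,c), holds(d,d), linked(b,b), linked(b,d), linked(c,b), linked(c,d), linked(d,c), near(b), on(c)}
2. grab(c,d)  →  {holds(b,b), holds(c,b), holds(c,c), holds(c,d), holds(d,c), holds(d,d), linked(b,b), linked(b,d), linked(c,b), linked(c,d), near(b), on(c)}
3. drop(d,b)  →  {holds(b,b), holds(c,b), holds(c,c), holds(c,d), holds(d,c), linked(b,b), linked(b,d), linked(c,b), linked(c,d), near(b), on(b), on(c)}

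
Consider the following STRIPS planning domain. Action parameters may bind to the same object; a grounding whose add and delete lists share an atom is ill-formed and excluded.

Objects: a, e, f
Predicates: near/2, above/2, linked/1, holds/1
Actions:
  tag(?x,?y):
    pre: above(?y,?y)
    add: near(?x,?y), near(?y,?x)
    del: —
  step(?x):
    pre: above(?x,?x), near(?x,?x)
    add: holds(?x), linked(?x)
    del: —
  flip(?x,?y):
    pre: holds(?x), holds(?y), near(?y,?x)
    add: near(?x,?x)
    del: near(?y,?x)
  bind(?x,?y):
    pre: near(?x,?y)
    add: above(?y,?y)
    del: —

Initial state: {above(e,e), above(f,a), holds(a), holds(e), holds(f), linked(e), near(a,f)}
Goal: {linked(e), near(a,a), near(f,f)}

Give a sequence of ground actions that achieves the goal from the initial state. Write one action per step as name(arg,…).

tag(a,e); flip(a,e); flip(f,a)

1. tag(a,e)  →  {above(e,e), above(f,a), holds(a), holds(e), holds(f), linked(e), near(a,e), near(a,f), near(e,a)}
2. flip(a,e)  →  {above(e,e), above(f,a), holds(a), holds(e), holds(f), linked(e), near(a,a), near(a,e), near(a,f)}
3. flip(f,a)  →  {above(e,e), above(f,a), holds(a), holds(e), holds(f), linked(e), near(a,a), near(a,e), near(f,f)}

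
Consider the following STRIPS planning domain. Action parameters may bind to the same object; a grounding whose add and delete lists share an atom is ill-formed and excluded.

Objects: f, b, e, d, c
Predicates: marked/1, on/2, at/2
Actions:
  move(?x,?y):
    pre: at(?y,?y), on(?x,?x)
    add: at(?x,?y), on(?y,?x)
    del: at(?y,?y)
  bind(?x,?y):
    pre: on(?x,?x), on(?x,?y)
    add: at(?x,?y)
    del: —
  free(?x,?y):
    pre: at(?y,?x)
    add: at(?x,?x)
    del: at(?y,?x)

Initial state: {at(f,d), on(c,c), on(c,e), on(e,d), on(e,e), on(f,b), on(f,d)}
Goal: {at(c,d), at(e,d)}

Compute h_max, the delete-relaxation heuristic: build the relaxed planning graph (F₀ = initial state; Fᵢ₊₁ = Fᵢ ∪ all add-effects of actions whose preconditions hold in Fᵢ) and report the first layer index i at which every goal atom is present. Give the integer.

2

F0 = init (7 atoms)
F1 = F0 ∪ {at(c,c), at(c,e), at(d,d), at(e,d), at(e,e)}  (12 atoms)
F2 = F1 ∪ {at(c,d), at(e,c), on(d,c), on(d,e), on(e,c)}  (17 atoms)
goal ⊆ F2  ⇒  h_max = 2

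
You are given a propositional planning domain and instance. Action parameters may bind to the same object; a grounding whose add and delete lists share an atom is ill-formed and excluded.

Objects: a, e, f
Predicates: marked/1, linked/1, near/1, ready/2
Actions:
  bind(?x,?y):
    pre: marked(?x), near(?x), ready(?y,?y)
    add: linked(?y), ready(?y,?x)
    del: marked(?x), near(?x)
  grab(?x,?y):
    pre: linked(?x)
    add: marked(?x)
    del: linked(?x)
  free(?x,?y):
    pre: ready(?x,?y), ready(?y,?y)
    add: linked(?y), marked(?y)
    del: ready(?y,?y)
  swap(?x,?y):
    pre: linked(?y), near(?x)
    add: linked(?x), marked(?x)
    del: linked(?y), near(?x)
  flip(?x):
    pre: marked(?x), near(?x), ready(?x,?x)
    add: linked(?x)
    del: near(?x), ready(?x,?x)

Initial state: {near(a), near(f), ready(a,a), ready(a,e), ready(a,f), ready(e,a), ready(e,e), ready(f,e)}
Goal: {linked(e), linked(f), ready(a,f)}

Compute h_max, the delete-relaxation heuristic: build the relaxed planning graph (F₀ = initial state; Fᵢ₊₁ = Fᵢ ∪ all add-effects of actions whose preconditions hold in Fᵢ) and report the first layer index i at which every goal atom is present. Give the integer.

F0 = init (8 atoms)
F1 = F0 ∪ {linked(a), linked(e), marked(a), marked(e)}  (12 atoms)
F2 = F1 ∪ {linked(f), marked(f)}  (14 atoms)
goal ⊆ F2  ⇒  h_max = 2

2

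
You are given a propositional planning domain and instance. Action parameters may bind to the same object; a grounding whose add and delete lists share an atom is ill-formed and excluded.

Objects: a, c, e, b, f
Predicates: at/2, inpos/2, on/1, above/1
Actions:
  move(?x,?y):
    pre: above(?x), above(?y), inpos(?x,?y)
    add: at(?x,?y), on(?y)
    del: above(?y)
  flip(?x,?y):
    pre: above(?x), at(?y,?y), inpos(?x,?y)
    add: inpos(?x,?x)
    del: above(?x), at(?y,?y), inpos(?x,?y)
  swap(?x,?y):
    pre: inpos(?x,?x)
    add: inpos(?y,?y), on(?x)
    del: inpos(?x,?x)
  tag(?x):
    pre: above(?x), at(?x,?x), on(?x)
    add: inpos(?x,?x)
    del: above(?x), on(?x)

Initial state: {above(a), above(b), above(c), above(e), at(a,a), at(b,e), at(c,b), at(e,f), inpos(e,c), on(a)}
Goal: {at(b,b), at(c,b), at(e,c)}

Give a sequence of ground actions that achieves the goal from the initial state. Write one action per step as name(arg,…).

move(e,c); tag(a); swap(a,b); move(b,b)

1. move(e,c)  →  {above(a), above(b), above(e), at(a,a), at(b,e), at(c,b), at(e,c), at(e,f), inpos(e,c), on(a), on(c)}
2. tag(a)  →  {above(b), above(e), at(a,a), at(b,e), at(c,b), at(e,c), at(e,f), inpos(a,a), inpos(e,c), on(c)}
3. swap(a,b)  →  {above(b), above(e), at(a,a), at(b,e), at(c,b), at(e,c), at(e,f), inpos(b,b), inpos(e,c), on(a), on(c)}
4. move(b,b)  →  {above(e), at(a,a), at(b,b), at(b,e), at(c,b), at(e,c), at(e,f), inpos(b,b), inpos(e,c), on(a), on(b), on(c)}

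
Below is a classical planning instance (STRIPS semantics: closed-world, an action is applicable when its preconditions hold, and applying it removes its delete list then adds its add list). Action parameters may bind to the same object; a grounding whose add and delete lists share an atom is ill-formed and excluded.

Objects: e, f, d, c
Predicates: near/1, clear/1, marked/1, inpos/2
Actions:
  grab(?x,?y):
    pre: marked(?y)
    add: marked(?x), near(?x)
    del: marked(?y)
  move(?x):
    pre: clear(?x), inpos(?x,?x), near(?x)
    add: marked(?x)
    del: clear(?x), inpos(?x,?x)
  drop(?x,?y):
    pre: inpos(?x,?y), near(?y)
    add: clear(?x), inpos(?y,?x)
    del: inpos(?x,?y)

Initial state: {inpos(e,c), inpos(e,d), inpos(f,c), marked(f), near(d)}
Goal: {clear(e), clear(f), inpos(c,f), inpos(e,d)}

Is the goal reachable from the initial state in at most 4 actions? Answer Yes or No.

Yes

1. grab(c,f)  →  {inpos(e,c), inpos(e,d), inpos(f,c), marked(c), near(c), near(d)}
2. drop(e,c)  →  {clear(e), inpos(c,e), inpos(e,d), inpos(f,c), marked(c), near(c), near(d)}
3. drop(f,c)  →  {clear(e), clear(f), inpos(c,e), inpos(c,f), inpos(e,d), marked(c), near(c), near(d)}
optimal plan length = 3; 3 ≤ 4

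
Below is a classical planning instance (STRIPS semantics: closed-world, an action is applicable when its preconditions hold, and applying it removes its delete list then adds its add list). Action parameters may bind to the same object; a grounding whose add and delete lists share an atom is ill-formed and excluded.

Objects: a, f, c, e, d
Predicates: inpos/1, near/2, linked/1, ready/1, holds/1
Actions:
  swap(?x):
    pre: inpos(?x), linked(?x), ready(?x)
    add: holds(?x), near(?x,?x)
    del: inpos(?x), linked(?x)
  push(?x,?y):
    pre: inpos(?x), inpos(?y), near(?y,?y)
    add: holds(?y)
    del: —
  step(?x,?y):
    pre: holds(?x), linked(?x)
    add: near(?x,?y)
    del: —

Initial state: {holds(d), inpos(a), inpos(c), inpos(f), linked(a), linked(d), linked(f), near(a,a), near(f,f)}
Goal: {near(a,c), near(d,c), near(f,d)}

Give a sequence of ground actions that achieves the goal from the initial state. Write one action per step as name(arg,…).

1. push(a,a)  →  {holds(a), holds(d), inpos(a), inpos(c), inpos(f), linked(a), linked(d), linked(f), near(a,a), near(f,f)}
2. push(a,f)  →  {holds(a), holds(d), holds(f), inpos(a), inpos(c), inpos(f), linked(a), linked(d), linked(f), near(a,a), near(f,f)}
3. step(a,c)  →  {holds(a), holds(d), holds(f), inpos(a), inpos(c), inpos(f), linked(a), linked(d), linked(f), near(a,a), near(a,c), near(f,f)}
4. step(f,d)  →  {holds(a), holds(d), holds(f), inpos(a), inpos(c), inpos(f), linked(a), linked(d), linked(f), near(a,a), near(a,c), near(f,d), near(f,f)}
5. step(d,c)  →  {holds(a), holds(d), holds(f), inpos(a), inpos(c), inpos(f), linked(a), linked(d), linked(f), near(a,a), near(a,c), near(d,c), near(f,d), near(f,f)}

push(a,a); push(a,f); step(a,c); step(f,d); step(d,c)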